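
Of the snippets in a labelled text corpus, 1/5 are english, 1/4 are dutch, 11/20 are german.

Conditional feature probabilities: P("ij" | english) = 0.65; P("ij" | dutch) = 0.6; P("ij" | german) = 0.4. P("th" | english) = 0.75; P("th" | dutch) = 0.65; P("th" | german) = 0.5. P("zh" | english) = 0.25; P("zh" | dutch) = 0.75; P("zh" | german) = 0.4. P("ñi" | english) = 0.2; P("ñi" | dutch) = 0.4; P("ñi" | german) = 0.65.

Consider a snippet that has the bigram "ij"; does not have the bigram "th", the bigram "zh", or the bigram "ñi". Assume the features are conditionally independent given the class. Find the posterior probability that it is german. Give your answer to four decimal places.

english: 0.2 × 0.65 × (1−0.75) × (1−0.25) × (1−0.2) = 0.0195
dutch: 0.25 × 0.6 × (1−0.65) × (1−0.75) × (1−0.4) = 0.007875
german: 0.55 × 0.4 × (1−0.5) × (1−0.4) × (1−0.65) = 0.0231
P(german | x) = 0.0231 / 0.050475 ≈ 0.4577

0.4577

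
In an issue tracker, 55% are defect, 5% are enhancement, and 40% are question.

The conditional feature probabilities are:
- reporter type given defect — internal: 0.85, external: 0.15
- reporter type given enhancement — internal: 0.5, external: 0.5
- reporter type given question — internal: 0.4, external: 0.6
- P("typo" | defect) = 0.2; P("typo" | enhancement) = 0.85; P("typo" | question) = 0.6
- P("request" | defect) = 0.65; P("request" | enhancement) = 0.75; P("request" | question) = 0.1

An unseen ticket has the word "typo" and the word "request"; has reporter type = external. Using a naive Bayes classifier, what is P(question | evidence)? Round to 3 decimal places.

defect: 0.55 × 0.15 × 0.2 × 0.65 = 0.010725
enhancement: 0.05 × 0.5 × 0.85 × 0.75 = 0.0159375
question: 0.4 × 0.6 × 0.6 × 0.1 = 0.0144
P(question | x) = 0.0144 / 0.0410625 ≈ 0.351

0.351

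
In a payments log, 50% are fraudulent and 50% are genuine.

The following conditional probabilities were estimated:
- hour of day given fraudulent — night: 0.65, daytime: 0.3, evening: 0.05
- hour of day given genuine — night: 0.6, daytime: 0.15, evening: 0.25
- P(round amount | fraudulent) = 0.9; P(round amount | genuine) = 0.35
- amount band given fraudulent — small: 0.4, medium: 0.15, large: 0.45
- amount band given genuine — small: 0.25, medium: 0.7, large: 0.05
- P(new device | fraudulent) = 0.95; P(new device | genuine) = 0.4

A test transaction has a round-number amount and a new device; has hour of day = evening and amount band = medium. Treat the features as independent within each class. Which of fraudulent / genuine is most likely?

genuine

fraudulent: 0.5 × 0.05 × 0.9 × 0.15 × 0.95 = 0.00320625
genuine: 0.5 × 0.25 × 0.35 × 0.7 × 0.4 = 0.01225
Highest score → genuine.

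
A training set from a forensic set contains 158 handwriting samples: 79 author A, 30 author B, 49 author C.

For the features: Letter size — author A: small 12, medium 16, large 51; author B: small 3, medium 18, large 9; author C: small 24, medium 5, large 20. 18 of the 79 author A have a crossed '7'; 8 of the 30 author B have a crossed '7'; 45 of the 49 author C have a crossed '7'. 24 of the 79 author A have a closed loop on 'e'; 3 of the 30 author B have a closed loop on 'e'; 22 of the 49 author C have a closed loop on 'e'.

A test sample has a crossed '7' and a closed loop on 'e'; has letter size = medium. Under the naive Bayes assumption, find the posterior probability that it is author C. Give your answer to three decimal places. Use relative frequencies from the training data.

0.565

author A: (79/158) × (16/79) × (18/79) × (24/79) ≈ 0.00700959
author B: (30/158) × (18/30) × (8/30) × (3/30) ≈ 0.00303797
author C: (49/158) × (5/49) × (45/49) × (22/49) ≈ 0.0130484
P(author C | x) = 0.0130484 / 0.02309596 ≈ 0.565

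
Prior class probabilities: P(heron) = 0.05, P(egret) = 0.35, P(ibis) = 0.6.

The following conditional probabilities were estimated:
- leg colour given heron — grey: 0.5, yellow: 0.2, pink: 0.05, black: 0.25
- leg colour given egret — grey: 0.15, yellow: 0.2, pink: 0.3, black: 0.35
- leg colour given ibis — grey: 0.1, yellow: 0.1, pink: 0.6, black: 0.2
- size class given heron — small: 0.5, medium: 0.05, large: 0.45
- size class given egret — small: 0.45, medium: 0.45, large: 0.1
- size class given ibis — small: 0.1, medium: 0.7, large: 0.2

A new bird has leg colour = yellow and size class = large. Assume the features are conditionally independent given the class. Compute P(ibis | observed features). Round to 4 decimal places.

heron: 0.05 × 0.2 × 0.45 = 0.0045
egret: 0.35 × 0.2 × 0.1 = 0.007
ibis: 0.6 × 0.1 × 0.2 = 0.012
P(ibis | x) = 0.012 / 0.0235 ≈ 0.5106

0.5106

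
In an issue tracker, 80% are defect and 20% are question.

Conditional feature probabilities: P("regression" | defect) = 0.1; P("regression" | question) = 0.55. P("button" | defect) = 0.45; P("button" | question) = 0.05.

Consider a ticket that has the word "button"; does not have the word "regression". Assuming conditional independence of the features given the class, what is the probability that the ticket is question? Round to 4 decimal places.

0.0137

defect: 0.8 × (1−0.1) × 0.45 = 0.324
question: 0.2 × (1−0.55) × 0.05 = 0.0045
P(question | x) = 0.0045 / 0.3285 ≈ 0.0137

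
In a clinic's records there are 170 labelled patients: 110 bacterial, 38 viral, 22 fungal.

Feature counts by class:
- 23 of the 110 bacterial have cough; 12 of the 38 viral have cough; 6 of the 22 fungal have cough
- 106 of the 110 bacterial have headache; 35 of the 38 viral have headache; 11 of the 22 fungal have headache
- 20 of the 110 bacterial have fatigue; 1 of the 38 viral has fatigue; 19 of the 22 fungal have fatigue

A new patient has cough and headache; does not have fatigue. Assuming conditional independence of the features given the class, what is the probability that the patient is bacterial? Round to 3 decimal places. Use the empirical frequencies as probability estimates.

0.619

bacterial: (110/170) × (23/110) × (106/110) × (90/110) ≈ 0.10667
viral: (38/170) × (12/38) × (35/38) × (37/38) ≈ 0.0633045
fungal: (22/170) × (6/22) × (11/22) × (3/22) ≈ 0.00240642
P(bacterial | x) = 0.10667 / 0.17238092 ≈ 0.619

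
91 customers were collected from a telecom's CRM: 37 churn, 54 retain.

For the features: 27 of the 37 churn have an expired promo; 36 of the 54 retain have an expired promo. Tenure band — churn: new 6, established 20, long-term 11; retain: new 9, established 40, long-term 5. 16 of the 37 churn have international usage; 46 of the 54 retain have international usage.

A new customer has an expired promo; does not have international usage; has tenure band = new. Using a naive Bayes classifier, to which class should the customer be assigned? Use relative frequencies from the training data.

churn: (37/91) × (27/37) × (6/37) × (21/37) ≈ 0.027308
retain: (54/91) × (36/54) × (9/54) × (8/54) ≈ 0.00976801
Highest score → churn.

churn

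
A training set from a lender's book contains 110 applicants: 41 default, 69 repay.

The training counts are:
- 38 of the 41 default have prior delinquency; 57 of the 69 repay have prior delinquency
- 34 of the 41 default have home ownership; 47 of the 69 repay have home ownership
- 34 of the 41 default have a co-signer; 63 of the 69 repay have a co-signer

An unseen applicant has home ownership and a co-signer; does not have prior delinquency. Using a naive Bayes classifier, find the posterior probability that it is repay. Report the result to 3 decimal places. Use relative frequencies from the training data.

0.783

default: (41/110) × (3/41) × (34/41) × (34/41) ≈ 0.0187551
repay: (69/110) × (12/69) × (47/69) × (63/69) ≈ 0.0678467
P(repay | x) = 0.0678467 / 0.0866018 ≈ 0.783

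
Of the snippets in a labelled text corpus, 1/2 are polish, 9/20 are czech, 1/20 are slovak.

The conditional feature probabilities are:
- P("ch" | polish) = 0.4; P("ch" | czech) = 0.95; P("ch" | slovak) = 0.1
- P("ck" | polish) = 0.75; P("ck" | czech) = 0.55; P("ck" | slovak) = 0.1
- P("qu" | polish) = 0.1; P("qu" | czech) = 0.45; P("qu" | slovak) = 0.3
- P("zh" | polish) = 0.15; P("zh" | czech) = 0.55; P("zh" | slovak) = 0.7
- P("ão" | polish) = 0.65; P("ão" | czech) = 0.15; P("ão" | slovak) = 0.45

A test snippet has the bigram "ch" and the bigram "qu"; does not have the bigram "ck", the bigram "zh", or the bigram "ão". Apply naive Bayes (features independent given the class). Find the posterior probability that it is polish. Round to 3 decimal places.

0.043

polish: 0.5 × 0.4 × (1−0.75) × 0.1 × (1−0.15) × (1−0.65) = 0.0014875
czech: 0.45 × 0.95 × (1−0.55) × 0.45 × (1−0.55) × (1−0.15) = 0.033112546875
slovak: 0.05 × 0.1 × (1−0.1) × 0.3 × (1−0.7) × (1−0.45) = 0.00022275
P(polish | x) = 0.0014875 / 0.034822796875 ≈ 0.043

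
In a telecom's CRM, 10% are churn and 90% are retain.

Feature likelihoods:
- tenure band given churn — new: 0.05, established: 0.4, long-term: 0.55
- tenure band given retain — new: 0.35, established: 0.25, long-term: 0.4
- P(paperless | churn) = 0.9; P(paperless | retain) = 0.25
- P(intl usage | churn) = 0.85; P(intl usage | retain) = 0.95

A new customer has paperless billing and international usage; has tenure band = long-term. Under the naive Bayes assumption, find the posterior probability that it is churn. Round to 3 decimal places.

0.330

churn: 0.1 × 0.55 × 0.9 × 0.85 = 0.042075
retain: 0.9 × 0.4 × 0.25 × 0.95 = 0.0855
P(churn | x) = 0.042075 / 0.127575 ≈ 0.330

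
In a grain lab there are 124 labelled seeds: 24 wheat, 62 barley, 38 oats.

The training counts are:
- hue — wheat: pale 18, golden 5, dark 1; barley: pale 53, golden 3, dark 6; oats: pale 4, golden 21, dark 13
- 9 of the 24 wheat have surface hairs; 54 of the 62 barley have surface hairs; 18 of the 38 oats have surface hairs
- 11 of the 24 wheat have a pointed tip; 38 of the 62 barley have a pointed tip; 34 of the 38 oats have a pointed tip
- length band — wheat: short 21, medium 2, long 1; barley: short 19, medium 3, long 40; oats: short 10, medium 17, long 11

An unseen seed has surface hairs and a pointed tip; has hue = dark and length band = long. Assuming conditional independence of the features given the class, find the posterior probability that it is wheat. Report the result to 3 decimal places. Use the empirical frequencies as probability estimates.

wheat: (24/124) × (1/24) × (9/24) × (11/24) × (1/24) ≈ 0.0000577537
barley: (62/124) × (6/62) × (54/62) × (38/62) × (40/62) ≈ 0.0166645
oats: (38/124) × (13/38) × (18/38) × (34/38) × (11/38) ≈ 0.0128622
P(wheat | x) = 0.0000577537 / 0.0295844537 ≈ 0.002

0.002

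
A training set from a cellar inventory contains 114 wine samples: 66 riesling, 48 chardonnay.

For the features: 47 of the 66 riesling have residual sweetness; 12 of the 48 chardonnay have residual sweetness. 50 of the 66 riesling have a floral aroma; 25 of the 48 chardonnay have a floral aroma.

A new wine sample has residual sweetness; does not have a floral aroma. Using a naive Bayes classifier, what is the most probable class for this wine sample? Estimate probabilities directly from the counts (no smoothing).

riesling

riesling: (66/114) × (47/66) × (16/66) ≈ 0.0999468
chardonnay: (48/114) × (12/48) × (23/48) ≈ 0.0504386
Highest score → riesling.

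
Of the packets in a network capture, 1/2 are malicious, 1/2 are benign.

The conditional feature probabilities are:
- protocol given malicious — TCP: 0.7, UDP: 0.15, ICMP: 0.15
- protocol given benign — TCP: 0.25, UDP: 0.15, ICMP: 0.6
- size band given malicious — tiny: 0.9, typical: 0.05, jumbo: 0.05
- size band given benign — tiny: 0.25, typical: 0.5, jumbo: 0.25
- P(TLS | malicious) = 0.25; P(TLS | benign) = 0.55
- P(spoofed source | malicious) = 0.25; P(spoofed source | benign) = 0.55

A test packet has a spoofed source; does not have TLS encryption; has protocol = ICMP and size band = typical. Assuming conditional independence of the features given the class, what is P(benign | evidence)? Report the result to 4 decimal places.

0.9814

malicious: 0.5 × 0.15 × 0.05 × (1−0.25) × 0.25 = 0.000703125
benign: 0.5 × 0.6 × 0.5 × (1−0.55) × 0.55 = 0.037125
P(benign | x) = 0.037125 / 0.037828125 ≈ 0.9814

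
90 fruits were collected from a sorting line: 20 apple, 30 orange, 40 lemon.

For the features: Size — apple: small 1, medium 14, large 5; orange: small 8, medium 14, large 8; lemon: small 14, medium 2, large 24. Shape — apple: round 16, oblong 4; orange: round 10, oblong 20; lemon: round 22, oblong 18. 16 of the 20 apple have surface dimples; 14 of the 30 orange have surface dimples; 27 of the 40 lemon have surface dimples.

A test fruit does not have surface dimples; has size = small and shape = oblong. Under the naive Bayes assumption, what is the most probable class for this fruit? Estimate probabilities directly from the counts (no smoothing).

orange

apple: (20/90) × (1/20) × (4/20) × (4/20) ≈ 0.000444444
orange: (30/90) × (8/30) × (20/30) × (16/30) ≈ 0.0316049
lemon: (40/90) × (14/40) × (18/40) × (13/40) = 0.02275
Highest score → orange.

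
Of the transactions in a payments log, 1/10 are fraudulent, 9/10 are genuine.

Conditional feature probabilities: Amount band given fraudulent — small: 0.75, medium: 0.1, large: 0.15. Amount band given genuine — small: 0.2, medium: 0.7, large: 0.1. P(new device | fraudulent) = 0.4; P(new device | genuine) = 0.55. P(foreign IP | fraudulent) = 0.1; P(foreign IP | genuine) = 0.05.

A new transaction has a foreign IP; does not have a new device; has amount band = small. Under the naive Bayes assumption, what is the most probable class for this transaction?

fraudulent

fraudulent: 0.1 × 0.75 × (1−0.4) × 0.1 = 0.0045
genuine: 0.9 × 0.2 × (1−0.55) × 0.05 = 0.00405
Highest score → fraudulent.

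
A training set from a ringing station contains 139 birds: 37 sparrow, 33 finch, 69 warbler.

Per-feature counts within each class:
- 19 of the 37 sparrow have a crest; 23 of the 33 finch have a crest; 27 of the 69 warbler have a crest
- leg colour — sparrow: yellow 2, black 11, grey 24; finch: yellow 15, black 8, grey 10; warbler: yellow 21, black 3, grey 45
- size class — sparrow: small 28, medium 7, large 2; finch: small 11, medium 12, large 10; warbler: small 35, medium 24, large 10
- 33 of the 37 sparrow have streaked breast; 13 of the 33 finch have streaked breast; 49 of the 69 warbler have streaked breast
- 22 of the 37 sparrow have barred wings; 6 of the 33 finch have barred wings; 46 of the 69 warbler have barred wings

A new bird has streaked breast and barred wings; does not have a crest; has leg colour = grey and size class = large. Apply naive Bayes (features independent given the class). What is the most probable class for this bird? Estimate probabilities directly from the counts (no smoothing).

sparrow: (37/139) × (18/37) × (24/37) × (2/37) × (33/37) × (22/37) ≈ 0.00240785
finch: (33/139) × (10/33) × (10/33) × (10/33) × (13/33) × (6/33) ≈ 0.000473177
warbler: (69/139) × (42/69) × (45/69) × (10/69) × (49/69) × (46/69) ≈ 0.0135209
Highest score → warbler.

warbler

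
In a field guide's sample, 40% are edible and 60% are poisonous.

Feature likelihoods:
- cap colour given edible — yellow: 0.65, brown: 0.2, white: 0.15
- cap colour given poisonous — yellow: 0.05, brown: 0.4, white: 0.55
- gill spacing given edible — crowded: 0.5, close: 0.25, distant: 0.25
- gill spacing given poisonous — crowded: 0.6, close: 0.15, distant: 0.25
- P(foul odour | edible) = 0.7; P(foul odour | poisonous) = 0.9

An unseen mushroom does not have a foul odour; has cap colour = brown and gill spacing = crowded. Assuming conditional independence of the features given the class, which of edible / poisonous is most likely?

edible: 0.4 × 0.2 × 0.5 × (1−0.7) = 0.012
poisonous: 0.6 × 0.4 × 0.6 × (1−0.9) = 0.0144
Highest score → poisonous.

poisonous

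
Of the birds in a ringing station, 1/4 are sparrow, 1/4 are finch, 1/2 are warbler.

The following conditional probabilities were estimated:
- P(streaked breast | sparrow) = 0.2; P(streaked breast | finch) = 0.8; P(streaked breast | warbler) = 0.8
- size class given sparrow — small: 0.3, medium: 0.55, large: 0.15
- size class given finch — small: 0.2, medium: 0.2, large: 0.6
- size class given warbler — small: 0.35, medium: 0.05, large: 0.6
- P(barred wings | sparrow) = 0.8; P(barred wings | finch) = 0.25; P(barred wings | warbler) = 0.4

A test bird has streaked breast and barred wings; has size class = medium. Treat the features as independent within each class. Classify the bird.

sparrow

sparrow: 0.25 × 0.2 × 0.55 × 0.8 = 0.022
finch: 0.25 × 0.8 × 0.2 × 0.25 = 0.01
warbler: 0.5 × 0.8 × 0.05 × 0.4 = 0.008
Highest score → sparrow.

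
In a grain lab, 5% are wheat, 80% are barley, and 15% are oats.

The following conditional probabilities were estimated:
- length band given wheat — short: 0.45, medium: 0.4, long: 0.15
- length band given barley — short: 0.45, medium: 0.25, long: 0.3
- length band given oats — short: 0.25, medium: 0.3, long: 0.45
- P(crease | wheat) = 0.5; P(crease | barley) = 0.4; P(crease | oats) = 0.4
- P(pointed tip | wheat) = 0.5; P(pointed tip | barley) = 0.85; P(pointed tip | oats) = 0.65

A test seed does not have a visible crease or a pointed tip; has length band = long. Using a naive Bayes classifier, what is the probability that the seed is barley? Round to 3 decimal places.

wheat: 0.05 × 0.15 × (1−0.5) × (1−0.5) = 0.001875
barley: 0.8 × 0.3 × (1−0.4) × (1−0.85) = 0.0216
oats: 0.15 × 0.45 × (1−0.4) × (1−0.65) = 0.014175
P(barley | x) = 0.0216 / 0.03765 ≈ 0.574

0.574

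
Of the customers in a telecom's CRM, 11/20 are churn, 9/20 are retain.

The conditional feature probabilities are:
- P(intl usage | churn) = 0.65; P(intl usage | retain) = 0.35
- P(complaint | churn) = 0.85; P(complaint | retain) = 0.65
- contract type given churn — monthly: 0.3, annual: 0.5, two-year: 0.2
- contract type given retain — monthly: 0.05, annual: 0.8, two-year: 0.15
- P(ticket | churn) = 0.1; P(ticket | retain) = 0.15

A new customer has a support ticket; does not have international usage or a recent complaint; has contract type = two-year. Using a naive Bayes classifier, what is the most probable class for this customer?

retain

churn: 0.55 × (1−0.65) × (1−0.85) × 0.2 × 0.1 = 0.0005775
retain: 0.45 × (1−0.35) × (1−0.65) × 0.15 × 0.15 = 0.0023034375
Highest score → retain.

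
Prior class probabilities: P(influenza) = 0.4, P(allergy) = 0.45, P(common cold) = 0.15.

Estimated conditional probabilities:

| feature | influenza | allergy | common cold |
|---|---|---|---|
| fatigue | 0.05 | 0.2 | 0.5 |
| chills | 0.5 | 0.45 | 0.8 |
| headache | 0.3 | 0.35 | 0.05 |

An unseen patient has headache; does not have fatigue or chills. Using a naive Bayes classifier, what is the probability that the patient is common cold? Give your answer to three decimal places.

0.006

influenza: 0.4 × (1−0.05) × (1−0.5) × 0.3 = 0.057
allergy: 0.45 × (1−0.2) × (1−0.45) × 0.35 = 0.0693
common cold: 0.15 × (1−0.5) × (1−0.8) × 0.05 = 0.00075
P(common cold | x) = 0.00075 / 0.12705 ≈ 0.006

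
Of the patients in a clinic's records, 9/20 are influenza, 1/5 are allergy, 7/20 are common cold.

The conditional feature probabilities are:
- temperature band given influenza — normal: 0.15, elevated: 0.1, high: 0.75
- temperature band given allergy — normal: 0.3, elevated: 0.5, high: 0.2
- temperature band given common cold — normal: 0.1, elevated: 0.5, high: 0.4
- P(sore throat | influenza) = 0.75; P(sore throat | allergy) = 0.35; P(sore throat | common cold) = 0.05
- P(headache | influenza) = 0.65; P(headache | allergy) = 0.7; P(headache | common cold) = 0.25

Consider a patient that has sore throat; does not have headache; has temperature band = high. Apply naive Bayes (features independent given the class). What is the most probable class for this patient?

influenza: 0.45 × 0.75 × 0.75 × (1−0.65) = 0.08859375
allergy: 0.2 × 0.2 × 0.35 × (1−0.7) = 0.0042
common cold: 0.35 × 0.4 × 0.05 × (1−0.25) = 0.00525
Highest score → influenza.

influenza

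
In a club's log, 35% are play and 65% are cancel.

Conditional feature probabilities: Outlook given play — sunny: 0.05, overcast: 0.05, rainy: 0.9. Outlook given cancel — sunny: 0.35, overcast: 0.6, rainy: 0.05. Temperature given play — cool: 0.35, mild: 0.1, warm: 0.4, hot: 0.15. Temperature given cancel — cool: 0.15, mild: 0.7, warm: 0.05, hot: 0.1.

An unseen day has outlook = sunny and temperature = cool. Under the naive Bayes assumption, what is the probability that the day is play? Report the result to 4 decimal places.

play: 0.35 × 0.05 × 0.35 = 0.006125
cancel: 0.65 × 0.35 × 0.15 = 0.034125
P(play | x) = 0.006125 / 0.04025 ≈ 0.1522

0.1522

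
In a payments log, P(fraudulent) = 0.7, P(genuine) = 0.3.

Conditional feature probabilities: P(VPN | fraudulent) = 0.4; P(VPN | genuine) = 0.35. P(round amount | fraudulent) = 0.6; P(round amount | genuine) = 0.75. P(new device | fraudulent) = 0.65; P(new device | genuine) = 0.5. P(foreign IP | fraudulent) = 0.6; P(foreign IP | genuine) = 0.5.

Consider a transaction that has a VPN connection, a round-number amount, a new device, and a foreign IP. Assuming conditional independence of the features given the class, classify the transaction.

fraudulent

fraudulent: 0.7 × 0.4 × 0.6 × 0.65 × 0.6 = 0.06552
genuine: 0.3 × 0.35 × 0.75 × 0.5 × 0.5 = 0.0196875
Highest score → fraudulent.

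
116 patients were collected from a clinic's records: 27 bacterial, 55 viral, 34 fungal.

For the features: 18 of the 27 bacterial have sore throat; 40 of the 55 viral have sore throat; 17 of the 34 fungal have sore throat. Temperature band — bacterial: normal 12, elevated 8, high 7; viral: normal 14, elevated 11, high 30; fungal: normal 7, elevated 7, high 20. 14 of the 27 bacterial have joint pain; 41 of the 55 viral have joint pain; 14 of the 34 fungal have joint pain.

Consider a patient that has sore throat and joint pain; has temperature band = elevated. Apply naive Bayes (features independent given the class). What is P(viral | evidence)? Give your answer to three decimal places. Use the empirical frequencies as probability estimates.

0.586

bacterial: (27/116) × (18/27) × (8/27) × (14/27) ≈ 0.0238399
viral: (55/116) × (40/55) × (11/55) × (41/55) ≈ 0.0514107
fungal: (34/116) × (17/34) × (7/34) × (14/34) ≈ 0.0124239
P(viral | x) = 0.0514107 / 0.0876745 ≈ 0.586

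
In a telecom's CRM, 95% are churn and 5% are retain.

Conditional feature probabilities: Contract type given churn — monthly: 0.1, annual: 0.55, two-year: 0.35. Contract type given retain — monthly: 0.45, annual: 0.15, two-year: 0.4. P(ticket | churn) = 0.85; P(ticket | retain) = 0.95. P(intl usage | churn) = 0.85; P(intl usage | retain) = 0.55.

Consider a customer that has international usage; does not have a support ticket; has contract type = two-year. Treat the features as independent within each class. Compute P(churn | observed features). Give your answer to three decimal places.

churn: 0.95 × 0.35 × (1−0.85) × 0.85 = 0.04239375
retain: 0.05 × 0.4 × (1−0.95) × 0.55 = 0.00055
P(churn | x) = 0.04239375 / 0.04294375 ≈ 0.987

0.987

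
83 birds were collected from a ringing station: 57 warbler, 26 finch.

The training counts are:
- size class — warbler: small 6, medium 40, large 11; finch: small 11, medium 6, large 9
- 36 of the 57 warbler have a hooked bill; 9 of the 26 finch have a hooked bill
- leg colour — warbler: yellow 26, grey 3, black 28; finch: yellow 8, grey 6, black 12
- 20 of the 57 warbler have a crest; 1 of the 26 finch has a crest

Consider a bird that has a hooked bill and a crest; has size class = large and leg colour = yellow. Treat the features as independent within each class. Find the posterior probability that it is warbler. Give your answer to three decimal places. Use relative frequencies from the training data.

warbler: (57/83) × (11/57) × (36/57) × (26/57) × (20/57) ≈ 0.0133966
finch: (26/83) × (9/26) × (9/26) × (8/26) × (1/26) ≈ 0.000444198
P(warbler | x) = 0.0133966 / 0.013840798 ≈ 0.968

0.968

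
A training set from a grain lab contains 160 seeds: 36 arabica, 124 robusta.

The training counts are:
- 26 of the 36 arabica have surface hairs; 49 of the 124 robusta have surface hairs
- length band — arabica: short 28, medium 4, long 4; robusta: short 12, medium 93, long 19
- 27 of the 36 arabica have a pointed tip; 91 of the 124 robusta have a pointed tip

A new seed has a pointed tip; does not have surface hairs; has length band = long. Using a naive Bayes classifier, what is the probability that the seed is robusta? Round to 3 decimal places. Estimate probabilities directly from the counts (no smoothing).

arabica: (36/160) × (10/36) × (4/36) × (27/36) ≈ 0.00520833
robusta: (124/160) × (75/124) × (19/124) × (91/124) ≈ 0.05271
P(robusta | x) = 0.05271 / 0.05791833 ≈ 0.910

0.910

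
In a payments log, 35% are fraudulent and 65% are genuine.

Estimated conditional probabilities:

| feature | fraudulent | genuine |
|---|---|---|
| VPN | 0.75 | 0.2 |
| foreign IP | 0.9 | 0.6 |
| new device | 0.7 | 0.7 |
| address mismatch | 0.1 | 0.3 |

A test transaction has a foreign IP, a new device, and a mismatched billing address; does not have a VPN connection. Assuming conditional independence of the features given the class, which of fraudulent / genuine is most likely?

fraudulent: 0.35 × (1−0.75) × 0.9 × 0.7 × 0.1 = 0.0055125
genuine: 0.65 × (1−0.2) × 0.6 × 0.7 × 0.3 = 0.06552
Highest score → genuine.

genuine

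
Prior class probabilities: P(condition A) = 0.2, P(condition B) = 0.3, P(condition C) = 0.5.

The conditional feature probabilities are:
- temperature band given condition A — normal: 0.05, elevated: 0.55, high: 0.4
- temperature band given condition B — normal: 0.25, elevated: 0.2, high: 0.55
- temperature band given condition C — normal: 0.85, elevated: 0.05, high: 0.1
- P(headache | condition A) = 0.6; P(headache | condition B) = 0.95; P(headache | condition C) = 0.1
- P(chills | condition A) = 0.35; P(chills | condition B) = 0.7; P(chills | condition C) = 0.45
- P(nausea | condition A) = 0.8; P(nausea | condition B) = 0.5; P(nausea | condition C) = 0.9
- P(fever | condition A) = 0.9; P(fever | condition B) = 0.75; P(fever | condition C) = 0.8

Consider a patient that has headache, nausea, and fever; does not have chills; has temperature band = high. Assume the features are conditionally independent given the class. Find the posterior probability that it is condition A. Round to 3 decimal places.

condition A: 0.2 × 0.4 × 0.6 × (1−0.35) × 0.8 × 0.9 = 0.022464
condition B: 0.3 × 0.55 × 0.95 × (1−0.7) × 0.5 × 0.75 = 0.017634375
condition C: 0.5 × 0.1 × 0.1 × (1−0.45) × 0.9 × 0.8 = 0.00198
P(condition A | x) = 0.022464 / 0.042078375 ≈ 0.534

0.534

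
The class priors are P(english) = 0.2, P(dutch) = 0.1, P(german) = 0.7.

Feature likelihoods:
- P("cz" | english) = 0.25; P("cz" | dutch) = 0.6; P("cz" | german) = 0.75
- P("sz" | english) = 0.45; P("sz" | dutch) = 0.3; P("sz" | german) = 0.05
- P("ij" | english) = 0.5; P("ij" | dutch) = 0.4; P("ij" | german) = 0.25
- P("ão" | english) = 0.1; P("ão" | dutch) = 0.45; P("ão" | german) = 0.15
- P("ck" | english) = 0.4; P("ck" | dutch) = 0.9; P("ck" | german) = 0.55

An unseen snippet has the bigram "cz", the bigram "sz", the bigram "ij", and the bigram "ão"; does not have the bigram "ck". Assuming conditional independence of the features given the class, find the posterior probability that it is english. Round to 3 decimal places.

english: 0.2 × 0.25 × 0.45 × 0.5 × 0.1 × (1−0.4) = 0.000675
dutch: 0.1 × 0.6 × 0.3 × 0.4 × 0.45 × (1−0.9) = 0.000324
german: 0.7 × 0.75 × 0.05 × 0.25 × 0.15 × (1−0.55) = 0.00044296875
P(english | x) = 0.000675 / 0.00144196875 ≈ 0.468

0.468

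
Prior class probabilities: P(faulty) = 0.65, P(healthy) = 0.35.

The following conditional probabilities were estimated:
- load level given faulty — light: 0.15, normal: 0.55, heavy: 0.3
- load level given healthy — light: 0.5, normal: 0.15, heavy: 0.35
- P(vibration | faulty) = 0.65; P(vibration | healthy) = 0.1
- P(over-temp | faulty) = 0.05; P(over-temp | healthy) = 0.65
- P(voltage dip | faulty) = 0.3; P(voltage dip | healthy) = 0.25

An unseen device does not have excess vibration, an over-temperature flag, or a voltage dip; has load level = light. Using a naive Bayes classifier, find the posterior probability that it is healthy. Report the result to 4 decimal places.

0.6456

faulty: 0.65 × 0.15 × (1−0.65) × (1−0.05) × (1−0.3) = 0.022693125
healthy: 0.35 × 0.5 × (1−0.1) × (1−0.65) × (1−0.25) = 0.04134375
P(healthy | x) = 0.04134375 / 0.064036875 ≈ 0.6456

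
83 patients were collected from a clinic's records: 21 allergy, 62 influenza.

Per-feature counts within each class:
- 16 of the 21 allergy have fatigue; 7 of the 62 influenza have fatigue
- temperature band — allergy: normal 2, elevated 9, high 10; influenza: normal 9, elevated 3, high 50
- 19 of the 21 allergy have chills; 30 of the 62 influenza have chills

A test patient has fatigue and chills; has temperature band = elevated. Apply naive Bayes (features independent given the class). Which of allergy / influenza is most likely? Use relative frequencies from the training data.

allergy

allergy: (21/83) × (16/21) × (9/21) × (19/21) ≈ 0.074748
influenza: (62/83) × (7/62) × (3/62) × (30/62) ≈ 0.0019746
Highest score → allergy.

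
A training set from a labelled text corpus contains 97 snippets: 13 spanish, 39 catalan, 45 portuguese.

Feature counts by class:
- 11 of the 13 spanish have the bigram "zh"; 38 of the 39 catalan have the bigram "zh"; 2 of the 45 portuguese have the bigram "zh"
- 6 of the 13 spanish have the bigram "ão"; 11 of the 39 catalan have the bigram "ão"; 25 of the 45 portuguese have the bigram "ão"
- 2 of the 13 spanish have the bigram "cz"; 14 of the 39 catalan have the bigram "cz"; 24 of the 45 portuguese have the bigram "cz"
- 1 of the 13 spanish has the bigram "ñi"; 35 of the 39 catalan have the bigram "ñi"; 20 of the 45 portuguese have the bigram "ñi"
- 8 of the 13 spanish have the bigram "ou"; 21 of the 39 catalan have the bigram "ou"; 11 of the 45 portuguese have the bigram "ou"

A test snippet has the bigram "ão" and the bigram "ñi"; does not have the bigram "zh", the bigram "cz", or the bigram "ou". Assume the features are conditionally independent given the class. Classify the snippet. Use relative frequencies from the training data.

portuguese

spanish: (13/97) × (2/13) × (6/13) × (11/13) × (1/13) × (5/13) ≈ 0.000238231
catalan: (39/97) × (1/39) × (11/39) × (25/39) × (35/39) × (18/39) ≈ 0.000772046
portuguese: (45/97) × (43/45) × (25/45) × (21/45) × (20/45) × (34/45) ≈ 0.0385936
Highest score → portuguese.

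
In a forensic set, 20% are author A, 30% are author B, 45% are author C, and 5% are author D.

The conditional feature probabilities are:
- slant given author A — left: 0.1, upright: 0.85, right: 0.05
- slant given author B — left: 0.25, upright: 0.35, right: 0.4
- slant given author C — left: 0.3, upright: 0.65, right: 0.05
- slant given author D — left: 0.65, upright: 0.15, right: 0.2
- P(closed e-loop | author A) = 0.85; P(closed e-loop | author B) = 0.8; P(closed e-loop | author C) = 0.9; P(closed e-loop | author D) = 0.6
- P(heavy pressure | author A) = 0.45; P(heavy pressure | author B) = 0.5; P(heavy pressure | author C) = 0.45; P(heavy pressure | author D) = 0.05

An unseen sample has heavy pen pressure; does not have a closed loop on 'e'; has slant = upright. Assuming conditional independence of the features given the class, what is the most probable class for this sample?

author C

author A: 0.2 × 0.85 × (1−0.85) × 0.45 = 0.011475
author B: 0.3 × 0.35 × (1−0.8) × 0.5 = 0.0105
author C: 0.45 × 0.65 × (1−0.9) × 0.45 = 0.0131625
author D: 0.05 × 0.15 × (1−0.6) × 0.05 = 0.00015
Highest score → author C.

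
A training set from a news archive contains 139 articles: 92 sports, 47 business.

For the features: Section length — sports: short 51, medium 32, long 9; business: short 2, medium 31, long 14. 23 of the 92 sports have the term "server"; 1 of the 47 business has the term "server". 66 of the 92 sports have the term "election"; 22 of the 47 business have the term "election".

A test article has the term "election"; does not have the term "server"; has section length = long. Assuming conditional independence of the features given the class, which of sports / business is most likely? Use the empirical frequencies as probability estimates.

sports: (92/139) × (9/92) × (69/92) × (66/92) ≈ 0.0348373
business: (47/139) × (14/47) × (46/47) × (22/47) ≈ 0.0461422
Highest score → business.

business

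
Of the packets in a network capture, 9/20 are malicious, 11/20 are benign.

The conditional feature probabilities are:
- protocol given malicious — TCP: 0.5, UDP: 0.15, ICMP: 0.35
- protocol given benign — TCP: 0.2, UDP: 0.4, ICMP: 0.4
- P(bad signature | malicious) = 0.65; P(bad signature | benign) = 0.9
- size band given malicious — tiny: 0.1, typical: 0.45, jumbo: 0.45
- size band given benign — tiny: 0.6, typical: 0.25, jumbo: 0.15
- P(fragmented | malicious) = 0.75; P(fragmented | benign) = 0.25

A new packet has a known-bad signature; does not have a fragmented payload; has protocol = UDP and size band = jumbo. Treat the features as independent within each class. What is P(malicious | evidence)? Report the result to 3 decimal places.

0.181

malicious: 0.45 × 0.15 × 0.65 × 0.45 × (1−0.75) = 0.0049359375
benign: 0.55 × 0.4 × 0.9 × 0.15 × (1−0.25) = 0.022275
P(malicious | x) = 0.0049359375 / 0.0272109375 ≈ 0.181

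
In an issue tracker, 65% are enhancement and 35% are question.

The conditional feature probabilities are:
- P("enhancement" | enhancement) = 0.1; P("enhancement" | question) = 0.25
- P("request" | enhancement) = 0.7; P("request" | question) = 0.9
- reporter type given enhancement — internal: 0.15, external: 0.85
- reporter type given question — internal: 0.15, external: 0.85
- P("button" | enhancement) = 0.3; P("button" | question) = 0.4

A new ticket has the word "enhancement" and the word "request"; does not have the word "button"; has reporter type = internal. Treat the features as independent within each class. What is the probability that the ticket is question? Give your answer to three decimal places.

enhancement: 0.65 × 0.1 × 0.7 × 0.15 × (1−0.3) = 0.0047775
question: 0.35 × 0.25 × 0.9 × 0.15 × (1−0.4) = 0.0070875
P(question | x) = 0.0070875 / 0.011865 ≈ 0.597

0.597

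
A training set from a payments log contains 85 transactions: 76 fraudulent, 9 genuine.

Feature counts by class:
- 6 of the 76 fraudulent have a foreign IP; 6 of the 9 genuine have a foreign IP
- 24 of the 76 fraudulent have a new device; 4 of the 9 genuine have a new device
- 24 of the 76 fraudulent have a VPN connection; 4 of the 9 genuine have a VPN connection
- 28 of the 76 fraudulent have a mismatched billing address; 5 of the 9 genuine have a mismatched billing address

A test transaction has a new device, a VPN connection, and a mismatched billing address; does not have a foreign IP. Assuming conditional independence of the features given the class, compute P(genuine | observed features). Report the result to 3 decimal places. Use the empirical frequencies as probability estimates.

fraudulent: (76/85) × (70/76) × (24/76) × (24/76) × (28/76) ≈ 0.0302565
genuine: (9/85) × (3/9) × (4/9) × (4/9) × (5/9) ≈ 0.00387315
P(genuine | x) = 0.00387315 / 0.03412965 ≈ 0.113

0.113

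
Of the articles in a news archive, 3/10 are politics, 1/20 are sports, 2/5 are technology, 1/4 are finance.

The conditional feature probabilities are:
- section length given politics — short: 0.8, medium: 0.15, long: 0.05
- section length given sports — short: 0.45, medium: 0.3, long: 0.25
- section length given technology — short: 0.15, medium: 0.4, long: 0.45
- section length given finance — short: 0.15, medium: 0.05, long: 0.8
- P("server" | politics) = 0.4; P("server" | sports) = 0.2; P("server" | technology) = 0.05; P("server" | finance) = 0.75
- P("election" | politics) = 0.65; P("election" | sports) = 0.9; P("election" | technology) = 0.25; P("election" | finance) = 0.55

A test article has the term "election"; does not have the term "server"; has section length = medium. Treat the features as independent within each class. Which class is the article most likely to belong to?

technology

politics: 0.3 × 0.15 × (1−0.4) × 0.65 = 0.01755
sports: 0.05 × 0.3 × (1−0.2) × 0.9 = 0.0108
technology: 0.4 × 0.4 × (1−0.05) × 0.25 = 0.038
finance: 0.25 × 0.05 × (1−0.75) × 0.55 = 0.00171875
Highest score → technology.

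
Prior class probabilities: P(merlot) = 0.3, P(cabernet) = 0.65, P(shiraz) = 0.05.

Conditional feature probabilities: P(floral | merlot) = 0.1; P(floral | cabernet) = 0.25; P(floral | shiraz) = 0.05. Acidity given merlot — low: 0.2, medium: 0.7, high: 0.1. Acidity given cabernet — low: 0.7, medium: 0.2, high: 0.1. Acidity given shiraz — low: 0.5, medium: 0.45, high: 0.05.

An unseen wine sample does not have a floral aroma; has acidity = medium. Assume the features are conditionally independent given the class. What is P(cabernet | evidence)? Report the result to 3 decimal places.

merlot: 0.3 × (1−0.1) × 0.7 = 0.189
cabernet: 0.65 × (1−0.25) × 0.2 = 0.0975
shiraz: 0.05 × (1−0.05) × 0.45 = 0.021375
P(cabernet | x) = 0.0975 / 0.307875 ≈ 0.317

0.317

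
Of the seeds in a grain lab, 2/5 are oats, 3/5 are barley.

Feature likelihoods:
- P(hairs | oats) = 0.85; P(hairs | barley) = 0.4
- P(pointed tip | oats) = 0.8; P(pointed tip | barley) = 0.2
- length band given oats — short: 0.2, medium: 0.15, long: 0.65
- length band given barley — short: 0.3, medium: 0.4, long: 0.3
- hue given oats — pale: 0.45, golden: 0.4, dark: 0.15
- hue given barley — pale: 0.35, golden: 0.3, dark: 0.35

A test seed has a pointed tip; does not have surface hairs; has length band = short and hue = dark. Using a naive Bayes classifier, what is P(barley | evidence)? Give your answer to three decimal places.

0.840

oats: 0.4 × (1−0.85) × 0.8 × 0.2 × 0.15 = 0.00144
barley: 0.6 × (1−0.4) × 0.2 × 0.3 × 0.35 = 0.00756
P(barley | x) = 0.00756 / 0.009 ≈ 0.840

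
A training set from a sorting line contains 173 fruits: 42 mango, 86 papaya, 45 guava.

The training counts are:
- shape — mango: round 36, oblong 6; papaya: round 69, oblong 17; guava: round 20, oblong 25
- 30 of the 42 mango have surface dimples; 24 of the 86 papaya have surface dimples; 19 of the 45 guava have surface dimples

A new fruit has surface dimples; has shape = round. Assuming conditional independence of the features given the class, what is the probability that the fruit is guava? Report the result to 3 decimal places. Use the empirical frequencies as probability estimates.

0.158

mango: (42/173) × (36/42) × (30/42) ≈ 0.148637
papaya: (86/173) × (69/86) × (24/86) ≈ 0.111305
guava: (45/173) × (20/45) × (19/45) ≈ 0.0488118
P(guava | x) = 0.0488118 / 0.3087538 ≈ 0.158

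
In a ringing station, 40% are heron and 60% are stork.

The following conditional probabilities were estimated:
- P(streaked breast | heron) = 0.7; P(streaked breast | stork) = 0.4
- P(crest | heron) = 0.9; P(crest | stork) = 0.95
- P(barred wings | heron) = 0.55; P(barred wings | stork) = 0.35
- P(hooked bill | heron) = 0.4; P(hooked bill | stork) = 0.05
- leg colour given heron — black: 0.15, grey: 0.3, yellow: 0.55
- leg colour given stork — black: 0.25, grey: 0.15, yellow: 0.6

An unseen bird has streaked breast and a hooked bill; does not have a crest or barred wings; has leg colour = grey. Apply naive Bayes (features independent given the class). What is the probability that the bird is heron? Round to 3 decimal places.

0.963

heron: 0.4 × 0.7 × (1−0.9) × (1−0.55) × 0.4 × 0.3 = 0.001512
stork: 0.6 × 0.4 × (1−0.95) × (1−0.35) × 0.05 × 0.15 = 0.0000585
P(heron | x) = 0.001512 / 0.0015705 ≈ 0.963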